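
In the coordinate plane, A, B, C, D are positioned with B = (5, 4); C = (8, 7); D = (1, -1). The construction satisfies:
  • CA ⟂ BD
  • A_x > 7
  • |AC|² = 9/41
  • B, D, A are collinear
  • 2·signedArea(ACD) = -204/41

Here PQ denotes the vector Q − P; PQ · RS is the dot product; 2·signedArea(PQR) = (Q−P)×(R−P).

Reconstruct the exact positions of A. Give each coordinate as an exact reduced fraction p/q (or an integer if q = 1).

A = (313/41, 299/41)

1. A_x = 313/41  [B, D, A are collinear ∩ CA ⟂ BD]
2. A_y = 299/41  [B, D, A are collinear ∩ CA ⟂ BD]
   → A = (313/41, 299/41)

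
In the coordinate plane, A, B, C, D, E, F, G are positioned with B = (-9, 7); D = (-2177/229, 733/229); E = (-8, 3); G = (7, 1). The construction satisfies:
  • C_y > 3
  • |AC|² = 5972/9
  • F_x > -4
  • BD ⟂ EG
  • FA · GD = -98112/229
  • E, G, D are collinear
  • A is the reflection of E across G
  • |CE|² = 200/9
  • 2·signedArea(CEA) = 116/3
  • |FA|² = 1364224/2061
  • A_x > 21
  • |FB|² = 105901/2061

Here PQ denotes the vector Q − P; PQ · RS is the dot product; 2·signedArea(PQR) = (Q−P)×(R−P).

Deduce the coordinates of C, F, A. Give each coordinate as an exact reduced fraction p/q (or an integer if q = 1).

A = (22, -1)
C = (-10/3, 11/3)
F = (-802/229, 1649/687)

1. A_x = 22  [A is the reflection of E across G]
2. A_y = -1  [A is the reflection of E across G]
   → A = (22, -1)
3. C_x = -10/3  [line 4·x + 30·y + -290/3 = 0 ∩ |AC|² = 5972/9]
4. C_y = 11/3  [line 4·x + 30·y + -290/3 = 0 ∩ |AC|² = 5972/9]
   → C = (-10/3, 11/3)
5. F_x = -802/229  [line 3780/229·x + -504/229·y + 14448/229 = 0 ∩ |FA|² = 1364224/2061]
6. F_y = 1649/687  [line 3780/229·x + -504/229·y + 14448/229 = 0 ∩ |FA|² = 1364224/2061]
   → F = (-802/229, 1649/687)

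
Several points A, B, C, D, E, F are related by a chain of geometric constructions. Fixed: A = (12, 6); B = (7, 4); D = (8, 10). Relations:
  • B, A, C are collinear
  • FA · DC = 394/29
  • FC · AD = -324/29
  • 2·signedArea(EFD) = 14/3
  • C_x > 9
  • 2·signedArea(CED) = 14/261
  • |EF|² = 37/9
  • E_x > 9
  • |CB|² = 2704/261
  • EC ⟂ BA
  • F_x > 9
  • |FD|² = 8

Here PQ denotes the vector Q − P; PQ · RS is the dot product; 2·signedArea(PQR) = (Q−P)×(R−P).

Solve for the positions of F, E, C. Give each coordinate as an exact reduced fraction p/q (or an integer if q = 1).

1. C_x = 869/87  [line -2·x + 5·y + -6 = 0 ∩ |CB|² = 2704/261]
2. C_y = 452/87  [line -2·x + 5·y + -6 = 0 ∩ |CB|² = 2704/261]
   → C = (869/87, 452/87)
3. F_x = 10  [FC · AD = -324/29 ∩ FA · DC = 394/29]
4. F_y = 8  [FC · AD = -324/29 ∩ FA · DC = 394/29]
   → F = (10, 8)
5. E_x = 29/3  [2·signedArea(EFD) = 14/3 ∩ EC ⟂ BA]
6. E_y = 6  [2·signedArea(EFD) = 14/3 ∩ EC ⟂ BA]
   → E = (29/3, 6)

C = (869/87, 452/87)
E = (29/3, 6)
F = (10, 8)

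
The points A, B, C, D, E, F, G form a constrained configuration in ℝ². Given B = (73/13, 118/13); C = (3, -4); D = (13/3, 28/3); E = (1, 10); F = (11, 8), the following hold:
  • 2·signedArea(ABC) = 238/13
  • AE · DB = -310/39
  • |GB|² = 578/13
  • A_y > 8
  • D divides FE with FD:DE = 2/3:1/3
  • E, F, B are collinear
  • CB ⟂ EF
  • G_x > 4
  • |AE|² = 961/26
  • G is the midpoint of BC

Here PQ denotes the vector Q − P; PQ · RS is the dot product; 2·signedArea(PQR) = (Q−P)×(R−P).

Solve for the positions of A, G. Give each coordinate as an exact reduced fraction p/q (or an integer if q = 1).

A = (181/26, 229/26)
G = (56/13, 33/13)

1. A_x = 181/26  [line 170/13·x + -34/13·y + -68 = 0 ∩ |AE|² = 961/26]
2. A_y = 229/26  [line 170/13·x + -34/13·y + -68 = 0 ∩ |AE|² = 961/26]
   → A = (181/26, 229/26)
3. G_x = 56/13  [G is the midpoint of BC]
4. G_y = 33/13  [G is the midpoint of BC]
   → G = (56/13, 33/13)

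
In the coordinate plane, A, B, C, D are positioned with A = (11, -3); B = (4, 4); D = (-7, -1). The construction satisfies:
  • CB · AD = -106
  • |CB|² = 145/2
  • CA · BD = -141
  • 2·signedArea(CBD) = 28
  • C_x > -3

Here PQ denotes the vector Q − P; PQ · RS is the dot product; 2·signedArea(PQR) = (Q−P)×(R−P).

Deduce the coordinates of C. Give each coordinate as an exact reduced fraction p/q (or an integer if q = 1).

1. C_x = -5/2  [CB · AD = -106 ∩ 2·signedArea(CBD) = 28]
2. C_y = -3/2  [CB · AD = -106 ∩ 2·signedArea(CBD) = 28]
   → C = (-5/2, -3/2)

C = (-5/2, -3/2)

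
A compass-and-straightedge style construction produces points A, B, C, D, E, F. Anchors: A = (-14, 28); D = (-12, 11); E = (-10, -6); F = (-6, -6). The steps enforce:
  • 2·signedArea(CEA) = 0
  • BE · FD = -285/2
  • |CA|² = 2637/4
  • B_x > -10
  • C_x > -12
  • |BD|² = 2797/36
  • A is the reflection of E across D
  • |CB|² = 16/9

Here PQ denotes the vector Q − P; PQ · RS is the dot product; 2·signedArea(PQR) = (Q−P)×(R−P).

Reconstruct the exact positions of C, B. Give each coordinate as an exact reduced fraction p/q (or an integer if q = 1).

1. C_x = -11  [line -34·x + -4·y + -364 = 0 ∩ |CA|² = 2637/4]
2. C_y = 5/2  [line -34·x + -4·y + -364 = 0 ∩ |CA|² = 2637/4]
   → C = (-11, 5/2)
3. B_x = -29/3  [line 6·x + -17·y + 201/2 = 0 ∩ |CB|² = 16/9]
4. B_y = 5/2  [line 6·x + -17·y + 201/2 = 0 ∩ |CB|² = 16/9]
   → B = (-29/3, 5/2)

B = (-29/3, 5/2)
C = (-11, 5/2)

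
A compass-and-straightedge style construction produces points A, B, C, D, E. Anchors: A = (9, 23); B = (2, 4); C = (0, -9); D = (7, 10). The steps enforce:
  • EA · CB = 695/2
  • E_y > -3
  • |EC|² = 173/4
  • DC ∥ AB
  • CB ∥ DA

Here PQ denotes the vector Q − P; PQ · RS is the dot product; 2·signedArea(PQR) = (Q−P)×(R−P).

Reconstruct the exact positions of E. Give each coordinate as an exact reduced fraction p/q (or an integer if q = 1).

1. E_x = 1  [line -2·x + -13·y + -61/2 = 0 ∩ |EC|² = 173/4]
2. E_y = -5/2  [line -2·x + -13·y + -61/2 = 0 ∩ |EC|² = 173/4]
   → E = (1, -5/2)

E = (1, -5/2)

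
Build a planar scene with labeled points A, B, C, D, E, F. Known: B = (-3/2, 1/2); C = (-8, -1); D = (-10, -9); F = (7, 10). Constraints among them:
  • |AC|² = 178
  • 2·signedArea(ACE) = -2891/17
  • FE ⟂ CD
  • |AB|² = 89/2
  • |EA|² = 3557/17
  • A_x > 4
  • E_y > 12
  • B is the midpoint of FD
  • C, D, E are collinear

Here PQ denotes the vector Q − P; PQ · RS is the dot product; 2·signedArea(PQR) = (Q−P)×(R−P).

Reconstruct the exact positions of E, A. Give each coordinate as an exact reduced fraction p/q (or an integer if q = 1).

1. E_x = -77/17  [C, D, E are collinear ∩ FE ⟂ CD]
2. E_y = 219/17  [C, D, E are collinear ∩ FE ⟂ CD]
   → E = (-77/17, 219/17)
3. A_x = 5  [line -236/17·x + 59/17·y + 1062/17 = 0 ∩ |AC|² = 178]
4. A_y = 2  [line -236/17·x + 59/17·y + 1062/17 = 0 ∩ |AC|² = 178]
   → A = (5, 2)

A = (5, 2)
E = (-77/17, 219/17)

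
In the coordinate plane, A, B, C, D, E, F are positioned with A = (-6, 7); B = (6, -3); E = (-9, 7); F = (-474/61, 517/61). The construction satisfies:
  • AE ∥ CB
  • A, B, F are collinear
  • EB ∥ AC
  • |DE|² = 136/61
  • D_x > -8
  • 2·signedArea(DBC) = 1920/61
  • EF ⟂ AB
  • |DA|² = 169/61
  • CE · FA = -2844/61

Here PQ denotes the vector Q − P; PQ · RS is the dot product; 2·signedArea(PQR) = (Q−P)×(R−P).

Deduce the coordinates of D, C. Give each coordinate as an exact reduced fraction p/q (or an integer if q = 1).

1. C_x = 9  [AE ∥ CB ∩ EB ∥ AC]
2. C_y = -3  [AE ∥ CB ∩ EB ∥ AC]
   → C = (9, -3)
3. D_y = 457/61  [2·signedArea(DBC) = 1920/61]
4. D_x = -463/61  [|DE|² = 136/61]
   → D = (-463/61, 457/61)

C = (9, -3)
D = (-463/61, 457/61)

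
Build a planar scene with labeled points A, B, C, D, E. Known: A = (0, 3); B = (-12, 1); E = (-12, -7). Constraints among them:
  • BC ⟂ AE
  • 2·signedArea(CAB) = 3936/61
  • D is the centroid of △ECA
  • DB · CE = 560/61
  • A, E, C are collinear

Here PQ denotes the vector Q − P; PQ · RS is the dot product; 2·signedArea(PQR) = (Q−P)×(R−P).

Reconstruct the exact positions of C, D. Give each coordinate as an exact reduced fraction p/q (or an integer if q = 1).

C = (-492/61, -227/61)
D = (-408/61, -157/61)

1. C_x = -492/61  [A, E, C are collinear ∩ BC ⟂ AE]
2. C_y = -227/61  [A, E, C are collinear ∩ BC ⟂ AE]
   → C = (-492/61, -227/61)
3. D_x = -408/61  [D is the centroid of △ECA]
4. D_y = -157/61  [D is the centroid of △ECA]
   → D = (-408/61, -157/61)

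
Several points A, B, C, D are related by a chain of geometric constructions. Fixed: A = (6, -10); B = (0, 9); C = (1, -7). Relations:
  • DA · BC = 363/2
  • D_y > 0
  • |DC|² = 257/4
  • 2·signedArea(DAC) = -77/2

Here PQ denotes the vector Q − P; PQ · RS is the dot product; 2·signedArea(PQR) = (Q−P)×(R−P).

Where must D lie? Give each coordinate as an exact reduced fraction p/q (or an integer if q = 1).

1. D_x = 1/2  [2·signedArea(DAC) = -77/2 ∩ DA · BC = 363/2]
2. D_y = 1  [2·signedArea(DAC) = -77/2 ∩ DA · BC = 363/2]
   → D = (1/2, 1)

D = (1/2, 1)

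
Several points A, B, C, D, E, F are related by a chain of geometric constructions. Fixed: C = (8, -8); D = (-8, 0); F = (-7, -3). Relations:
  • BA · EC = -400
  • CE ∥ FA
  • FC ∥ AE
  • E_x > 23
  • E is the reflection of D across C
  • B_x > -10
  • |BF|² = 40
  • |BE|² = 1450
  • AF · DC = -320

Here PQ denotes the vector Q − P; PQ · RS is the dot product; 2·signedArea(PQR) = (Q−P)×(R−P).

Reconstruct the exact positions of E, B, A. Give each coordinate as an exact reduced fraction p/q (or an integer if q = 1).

1. E_x = 24  [E is the reflection of D across C]
2. E_y = -16  [E is the reflection of D across C]
   → E = (24, -16)
3. A_x = 9  [FC ∥ AE ∩ CE ∥ FA]
4. A_y = -11  [FC ∥ AE ∩ CE ∥ FA]
   → A = (9, -11)
5. B_x = -9  [line 16·x + -8·y + 168 = 0 ∩ |BE|² = 1450]
6. B_y = 3  [line 16·x + -8·y + 168 = 0 ∩ |BE|² = 1450]
   → B = (-9, 3)

A = (9, -11)
B = (-9, 3)
E = (24, -16)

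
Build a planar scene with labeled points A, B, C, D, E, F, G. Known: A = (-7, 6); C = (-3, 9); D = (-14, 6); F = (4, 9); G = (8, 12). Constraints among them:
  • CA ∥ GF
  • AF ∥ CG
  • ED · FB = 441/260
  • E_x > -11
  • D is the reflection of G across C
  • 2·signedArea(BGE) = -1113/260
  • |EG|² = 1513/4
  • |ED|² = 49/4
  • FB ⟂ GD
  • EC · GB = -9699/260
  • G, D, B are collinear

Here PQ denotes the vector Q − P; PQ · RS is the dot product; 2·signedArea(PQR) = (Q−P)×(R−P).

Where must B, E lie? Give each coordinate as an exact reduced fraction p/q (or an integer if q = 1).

1. B_x = 457/130  [G, D, B are collinear ∩ FB ⟂ GD]
2. B_y = 1401/130  [G, D, B are collinear ∩ FB ⟂ GD]
   → B = (457/130, 1401/130)
3. E_x = -21/2  [EC · GB = -9699/260 ∩ 2·signedArea(BGE) = -1113/260]
4. E_y = 6  [EC · GB = -9699/260 ∩ 2·signedArea(BGE) = -1113/260]
   → E = (-21/2, 6)

B = (457/130, 1401/130)
E = (-21/2, 6)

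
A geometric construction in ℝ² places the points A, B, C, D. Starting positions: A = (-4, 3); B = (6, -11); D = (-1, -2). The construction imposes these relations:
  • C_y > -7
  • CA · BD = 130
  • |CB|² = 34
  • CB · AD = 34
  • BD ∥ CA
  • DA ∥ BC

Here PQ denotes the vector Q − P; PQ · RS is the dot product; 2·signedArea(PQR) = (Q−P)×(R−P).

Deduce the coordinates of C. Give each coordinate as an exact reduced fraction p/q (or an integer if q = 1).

1. C_x = 3  [BD ∥ CA ∩ DA ∥ BC]
2. C_y = -6  [BD ∥ CA ∩ DA ∥ BC]
   → C = (3, -6)

C = (3, -6)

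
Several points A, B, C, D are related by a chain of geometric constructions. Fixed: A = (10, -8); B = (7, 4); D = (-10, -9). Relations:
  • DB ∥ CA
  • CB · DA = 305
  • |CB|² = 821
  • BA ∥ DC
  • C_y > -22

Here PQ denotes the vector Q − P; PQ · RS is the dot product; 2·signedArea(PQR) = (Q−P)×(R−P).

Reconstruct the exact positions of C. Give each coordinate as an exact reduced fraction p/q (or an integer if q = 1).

1. C_x = -7  [DB ∥ CA ∩ BA ∥ DC]
2. C_y = -21  [DB ∥ CA ∩ BA ∥ DC]
   → C = (-7, -21)

C = (-7, -21)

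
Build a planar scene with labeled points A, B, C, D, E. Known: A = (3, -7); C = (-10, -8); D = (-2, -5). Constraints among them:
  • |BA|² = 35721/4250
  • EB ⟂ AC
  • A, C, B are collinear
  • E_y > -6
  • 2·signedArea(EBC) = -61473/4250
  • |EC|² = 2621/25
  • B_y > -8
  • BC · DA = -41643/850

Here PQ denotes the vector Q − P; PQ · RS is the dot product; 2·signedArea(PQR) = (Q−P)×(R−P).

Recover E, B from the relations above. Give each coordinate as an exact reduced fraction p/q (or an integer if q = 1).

1. B_x = 93/850  [A, C, B are collinear ∩ BC · DA = -41643/850]
2. B_y = -6139/850  [A, C, B are collinear ∩ BC · DA = -41643/850]
   → B = (93/850, -6139/850)
3. E_x = 0  [2·signedArea(EBC) = -61473/4250 ∩ EB ⟂ AC]
4. E_y = -29/5  [2·signedArea(EBC) = -61473/4250 ∩ EB ⟂ AC]
   → E = (0, -29/5)

B = (93/850, -6139/850)
E = (0, -29/5)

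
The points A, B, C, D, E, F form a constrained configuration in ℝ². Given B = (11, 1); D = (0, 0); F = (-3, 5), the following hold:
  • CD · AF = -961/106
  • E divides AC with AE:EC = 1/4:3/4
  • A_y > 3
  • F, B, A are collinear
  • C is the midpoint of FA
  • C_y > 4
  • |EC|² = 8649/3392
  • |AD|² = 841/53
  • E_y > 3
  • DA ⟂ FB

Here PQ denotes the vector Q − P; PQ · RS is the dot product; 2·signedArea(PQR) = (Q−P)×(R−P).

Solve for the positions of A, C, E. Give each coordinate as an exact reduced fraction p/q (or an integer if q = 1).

A = (58/53, 203/53)
C = (-101/106, 234/53)
E = (247/424, 843/212)

1. A_x = 58/53  [F, B, A are collinear ∩ DA ⟂ FB]
2. A_y = 203/53  [F, B, A are collinear ∩ DA ⟂ FB]
   → A = (58/53, 203/53)
3. C_x = -101/106  [C is the midpoint of FA]
4. C_y = 234/53  [C is the midpoint of FA]
   → C = (-101/106, 234/53)
5. E_x = 247/424  [E divides AC with AE:EC = 1/4:3/4]
6. E_y = 843/212  [E divides AC with AE:EC = 1/4:3/4]
   → E = (247/424, 843/212)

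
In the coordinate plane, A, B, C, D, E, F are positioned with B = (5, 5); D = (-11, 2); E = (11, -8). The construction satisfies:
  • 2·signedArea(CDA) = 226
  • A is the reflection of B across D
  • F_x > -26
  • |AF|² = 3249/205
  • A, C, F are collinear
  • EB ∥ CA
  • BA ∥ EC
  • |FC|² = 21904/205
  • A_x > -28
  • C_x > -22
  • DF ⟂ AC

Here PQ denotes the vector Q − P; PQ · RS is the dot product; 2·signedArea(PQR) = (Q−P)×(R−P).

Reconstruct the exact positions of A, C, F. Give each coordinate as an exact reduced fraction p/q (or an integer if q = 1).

1. A_x = -27  [A is the reflection of B across D]
2. A_y = -1  [A is the reflection of B across D]
   → A = (-27, -1)
3. C_x = -21  [EB ∥ CA ∩ BA ∥ EC]
4. C_y = -14  [EB ∥ CA ∩ BA ∥ EC]
   → C = (-21, -14)
5. F_x = -5193/205  [A, C, F are collinear ∩ DF ⟂ AC]
6. F_y = -946/205  [A, C, F are collinear ∩ DF ⟂ AC]
   → F = (-5193/205, -946/205)

A = (-27, -1)
C = (-21, -14)
F = (-5193/205, -946/205)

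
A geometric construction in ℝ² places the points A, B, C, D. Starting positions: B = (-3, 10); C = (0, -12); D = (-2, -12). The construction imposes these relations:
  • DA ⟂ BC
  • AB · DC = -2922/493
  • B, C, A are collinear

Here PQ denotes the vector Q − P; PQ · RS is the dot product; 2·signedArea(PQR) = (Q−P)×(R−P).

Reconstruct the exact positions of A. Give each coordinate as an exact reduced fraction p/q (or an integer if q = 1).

A = (-18/493, -5784/493)

1. A_x = -18/493  [B, C, A are collinear ∩ DA ⟂ BC]
2. A_y = -5784/493  [B, C, A are collinear ∩ DA ⟂ BC]
   → A = (-18/493, -5784/493)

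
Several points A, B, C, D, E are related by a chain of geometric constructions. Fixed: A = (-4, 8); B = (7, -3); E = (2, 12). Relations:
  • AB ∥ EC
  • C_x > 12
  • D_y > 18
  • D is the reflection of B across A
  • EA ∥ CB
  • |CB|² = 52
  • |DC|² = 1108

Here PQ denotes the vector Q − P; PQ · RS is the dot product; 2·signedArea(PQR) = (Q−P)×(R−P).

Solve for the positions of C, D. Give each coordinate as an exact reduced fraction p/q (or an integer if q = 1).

C = (13, 1)
D = (-15, 19)

1. C_x = 13  [EA ∥ CB ∩ AB ∥ EC]
2. C_y = 1  [EA ∥ CB ∩ AB ∥ EC]
   → C = (13, 1)
3. D_x = -15  [D is the reflection of B across A]
4. D_y = 19  [D is the reflection of B across A]
   → D = (-15, 19)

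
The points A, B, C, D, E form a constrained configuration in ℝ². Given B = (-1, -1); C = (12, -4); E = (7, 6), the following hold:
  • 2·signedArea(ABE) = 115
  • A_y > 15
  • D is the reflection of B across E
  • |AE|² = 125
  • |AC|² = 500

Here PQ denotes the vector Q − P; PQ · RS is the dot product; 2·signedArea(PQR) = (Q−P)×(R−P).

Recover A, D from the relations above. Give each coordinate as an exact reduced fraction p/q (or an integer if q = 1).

1. A_x = 2  [line -7·x + 8·y + -114 = 0 ∩ |AE|² = 125]
2. A_y = 16  [line -7·x + 8·y + -114 = 0 ∩ |AE|² = 125]
   → A = (2, 16)
3. D_x = 15  [D is the reflection of B across E]
4. D_y = 13  [D is the reflection of B across E]
   → D = (15, 13)

A = (2, 16)
D = (15, 13)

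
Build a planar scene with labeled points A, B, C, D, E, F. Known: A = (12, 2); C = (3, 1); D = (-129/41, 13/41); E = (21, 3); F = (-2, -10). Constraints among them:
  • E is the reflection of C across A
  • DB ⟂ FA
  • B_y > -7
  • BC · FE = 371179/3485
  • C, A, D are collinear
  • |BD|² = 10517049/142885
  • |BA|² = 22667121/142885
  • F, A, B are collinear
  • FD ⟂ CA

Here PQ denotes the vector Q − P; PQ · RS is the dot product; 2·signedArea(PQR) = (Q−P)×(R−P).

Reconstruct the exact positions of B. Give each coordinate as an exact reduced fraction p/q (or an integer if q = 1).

1. B_x = 8493/3485  [F, A, B are collinear ∩ DB ⟂ FA]
2. B_y = -21596/3485  [F, A, B are collinear ∩ DB ⟂ FA]
   → B = (8493/3485, -21596/3485)

B = (8493/3485, -21596/3485)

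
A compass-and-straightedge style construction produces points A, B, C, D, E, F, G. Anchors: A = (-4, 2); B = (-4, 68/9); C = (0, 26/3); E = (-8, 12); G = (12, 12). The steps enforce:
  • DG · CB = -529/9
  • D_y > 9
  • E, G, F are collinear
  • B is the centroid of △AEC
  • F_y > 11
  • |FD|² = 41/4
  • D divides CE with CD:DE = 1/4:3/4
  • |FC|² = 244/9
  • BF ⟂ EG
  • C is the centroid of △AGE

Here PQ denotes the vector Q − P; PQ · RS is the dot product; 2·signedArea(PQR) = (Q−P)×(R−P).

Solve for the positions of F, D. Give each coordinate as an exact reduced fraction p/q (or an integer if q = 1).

D = (-2, 19/2)
F = (-4, 12)

1. F_x = -4  [E, G, F are collinear ∩ BF ⟂ EG]
2. F_y = 12  [E, G, F are collinear ∩ BF ⟂ EG]
   → F = (-4, 12)
3. D_x = -2  [D divides CE with CD:DE = 1/4:3/4]
4. D_y = 19/2  [D divides CE with CD:DE = 1/4:3/4]
   → D = (-2, 19/2)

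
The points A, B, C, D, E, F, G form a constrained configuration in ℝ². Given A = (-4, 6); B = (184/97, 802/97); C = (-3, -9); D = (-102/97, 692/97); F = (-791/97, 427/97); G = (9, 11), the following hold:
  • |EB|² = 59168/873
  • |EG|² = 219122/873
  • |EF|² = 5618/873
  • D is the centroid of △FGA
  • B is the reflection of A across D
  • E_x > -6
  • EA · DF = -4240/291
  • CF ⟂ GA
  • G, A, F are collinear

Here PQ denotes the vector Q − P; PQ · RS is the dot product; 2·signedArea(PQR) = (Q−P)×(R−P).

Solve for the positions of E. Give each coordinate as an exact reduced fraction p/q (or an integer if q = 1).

1. E_x = -1684/291  [line 689/97·x + 265/97·y + 7738/291 = 0 ∩ |EF|² = 5618/873]
2. E_y = 1546/291  [line 689/97·x + 265/97·y + 7738/291 = 0 ∩ |EF|² = 5618/873]
   → E = (-1684/291, 1546/291)

E = (-1684/291, 1546/291)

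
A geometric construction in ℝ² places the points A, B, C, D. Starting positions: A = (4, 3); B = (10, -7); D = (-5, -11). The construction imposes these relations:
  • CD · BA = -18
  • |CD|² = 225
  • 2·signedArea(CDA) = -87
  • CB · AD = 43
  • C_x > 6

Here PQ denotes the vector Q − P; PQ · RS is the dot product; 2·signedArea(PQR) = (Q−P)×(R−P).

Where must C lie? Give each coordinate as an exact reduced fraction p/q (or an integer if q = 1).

1. C_x = 7  [CB · AD = 43 ∩ 2·signedArea(CDA) = -87]
2. C_y = -2  [CB · AD = 43 ∩ 2·signedArea(CDA) = -87]
   → C = (7, -2)

C = (7, -2)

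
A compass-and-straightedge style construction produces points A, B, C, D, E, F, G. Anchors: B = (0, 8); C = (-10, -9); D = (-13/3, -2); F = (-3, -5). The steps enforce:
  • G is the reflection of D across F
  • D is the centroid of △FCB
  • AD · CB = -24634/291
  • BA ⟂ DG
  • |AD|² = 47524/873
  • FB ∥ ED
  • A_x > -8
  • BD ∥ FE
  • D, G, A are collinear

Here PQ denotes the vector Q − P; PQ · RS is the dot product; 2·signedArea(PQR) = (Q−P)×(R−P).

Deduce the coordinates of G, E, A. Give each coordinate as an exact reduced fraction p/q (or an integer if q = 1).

A = (-711/97, 460/97)
E = (-22/3, -15)
G = (-5/3, -8)

1. G_x = -5/3  [G is the reflection of D across F]
2. G_y = -8  [G is the reflection of D across F]
   → G = (-5/3, -8)
3. E_x = -22/3  [FB ∥ ED ∩ BD ∥ FE]
4. E_y = -15  [FB ∥ ED ∩ BD ∥ FE]
   → E = (-22/3, -15)
5. A_x = -711/97  [D, G, A are collinear ∩ BA ⟂ DG]
6. A_y = 460/97  [D, G, A are collinear ∩ BA ⟂ DG]
   → A = (-711/97, 460/97)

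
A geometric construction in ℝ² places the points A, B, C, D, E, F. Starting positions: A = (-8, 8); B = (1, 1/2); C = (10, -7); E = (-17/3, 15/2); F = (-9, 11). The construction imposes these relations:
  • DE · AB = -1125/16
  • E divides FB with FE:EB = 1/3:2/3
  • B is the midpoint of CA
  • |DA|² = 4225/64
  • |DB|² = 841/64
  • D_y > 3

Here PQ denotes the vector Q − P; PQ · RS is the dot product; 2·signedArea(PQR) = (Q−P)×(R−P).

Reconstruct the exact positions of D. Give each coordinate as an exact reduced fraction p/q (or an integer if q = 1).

1. D_x = -3/2  [line -9·x + 15/2·y + -591/16 = 0 ∩ |DA|² = 4225/64]
2. D_y = 25/8  [line -9·x + 15/2·y + -591/16 = 0 ∩ |DA|² = 4225/64]
   → D = (-3/2, 25/8)

D = (-3/2, 25/8)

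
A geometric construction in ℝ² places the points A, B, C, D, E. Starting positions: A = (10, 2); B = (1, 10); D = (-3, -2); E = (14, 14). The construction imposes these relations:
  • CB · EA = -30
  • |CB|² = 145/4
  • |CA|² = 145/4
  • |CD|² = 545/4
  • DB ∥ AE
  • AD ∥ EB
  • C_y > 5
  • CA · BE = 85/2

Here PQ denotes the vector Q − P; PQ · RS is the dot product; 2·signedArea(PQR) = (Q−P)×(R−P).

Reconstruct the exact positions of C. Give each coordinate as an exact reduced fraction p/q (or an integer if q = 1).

1. C_x = 11/2  [CB · EA = -30 ∩ CA · BE = 85/2]
2. C_y = 6  [CB · EA = -30 ∩ CA · BE = 85/2]
   → C = (11/2, 6)

C = (11/2, 6)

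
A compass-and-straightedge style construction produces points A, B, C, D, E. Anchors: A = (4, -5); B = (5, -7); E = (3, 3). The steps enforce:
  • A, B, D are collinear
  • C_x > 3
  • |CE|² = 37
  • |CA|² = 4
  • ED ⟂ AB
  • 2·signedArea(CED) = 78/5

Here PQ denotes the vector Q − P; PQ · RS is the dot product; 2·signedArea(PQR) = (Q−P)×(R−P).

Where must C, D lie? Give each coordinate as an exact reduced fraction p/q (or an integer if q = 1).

C = (4, -3)
D = (3/5, 9/5)

1. D_x = 3/5  [A, B, D are collinear ∩ ED ⟂ AB]
2. D_y = 9/5  [A, B, D are collinear ∩ ED ⟂ AB]
   → D = (3/5, 9/5)
3. C_x = 4  [line 6/5·x + -12/5·y + -12 = 0 ∩ |CA|² = 4]
4. C_y = -3  [line 6/5·x + -12/5·y + -12 = 0 ∩ |CA|² = 4]
   → C = (4, -3)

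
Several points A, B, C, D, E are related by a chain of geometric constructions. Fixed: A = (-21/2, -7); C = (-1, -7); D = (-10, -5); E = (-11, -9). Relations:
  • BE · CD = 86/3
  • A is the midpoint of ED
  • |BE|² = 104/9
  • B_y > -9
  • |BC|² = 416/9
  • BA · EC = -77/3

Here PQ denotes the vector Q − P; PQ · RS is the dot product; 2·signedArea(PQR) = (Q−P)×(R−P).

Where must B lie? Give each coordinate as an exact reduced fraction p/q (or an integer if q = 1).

1. B_x = -23/3  [BE · CD = 86/3 ∩ BA · EC = -77/3]
2. B_y = -25/3  [BE · CD = 86/3 ∩ BA · EC = -77/3]
   → B = (-23/3, -25/3)

B = (-23/3, -25/3)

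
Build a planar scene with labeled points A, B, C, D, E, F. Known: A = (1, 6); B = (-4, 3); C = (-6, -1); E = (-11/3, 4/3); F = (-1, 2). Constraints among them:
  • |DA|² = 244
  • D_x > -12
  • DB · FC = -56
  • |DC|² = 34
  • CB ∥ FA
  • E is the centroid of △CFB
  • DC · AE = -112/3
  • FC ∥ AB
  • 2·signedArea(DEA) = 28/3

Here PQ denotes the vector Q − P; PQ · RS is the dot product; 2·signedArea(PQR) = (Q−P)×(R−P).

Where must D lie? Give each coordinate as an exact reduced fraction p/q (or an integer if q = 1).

D = (-11, -4)

1. D_x = -11  [DB · FC = -56 ∩ 2·signedArea(DEA) = 28/3]
2. D_y = -4  [DB · FC = -56 ∩ 2·signedArea(DEA) = 28/3]
   → D = (-11, -4)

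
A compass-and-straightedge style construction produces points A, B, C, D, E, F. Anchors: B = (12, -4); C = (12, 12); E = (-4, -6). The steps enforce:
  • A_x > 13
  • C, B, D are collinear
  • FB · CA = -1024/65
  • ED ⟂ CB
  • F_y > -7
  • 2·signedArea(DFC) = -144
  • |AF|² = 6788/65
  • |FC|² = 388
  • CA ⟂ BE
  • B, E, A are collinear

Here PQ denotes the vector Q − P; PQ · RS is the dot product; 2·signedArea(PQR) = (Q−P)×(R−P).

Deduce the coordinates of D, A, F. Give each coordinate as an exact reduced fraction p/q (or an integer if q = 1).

A = (908/65, -244/65)
D = (12, -6)
F = (4, -6)

1. D_x = 12  [C, B, D are collinear ∩ ED ⟂ CB]
2. D_y = -6  [C, B, D are collinear ∩ ED ⟂ CB]
   → D = (12, -6)
3. A_x = 908/65  [B, E, A are collinear ∩ CA ⟂ BE]
4. A_y = -244/65  [B, E, A are collinear ∩ CA ⟂ BE]
   → A = (908/65, -244/65)
5. F_x = 4  [FB · CA = -1024/65 ∩ 2·signedArea(DFC) = -144]
6. F_y = -6  [FB · CA = -1024/65 ∩ 2·signedArea(DFC) = -144]
   → F = (4, -6)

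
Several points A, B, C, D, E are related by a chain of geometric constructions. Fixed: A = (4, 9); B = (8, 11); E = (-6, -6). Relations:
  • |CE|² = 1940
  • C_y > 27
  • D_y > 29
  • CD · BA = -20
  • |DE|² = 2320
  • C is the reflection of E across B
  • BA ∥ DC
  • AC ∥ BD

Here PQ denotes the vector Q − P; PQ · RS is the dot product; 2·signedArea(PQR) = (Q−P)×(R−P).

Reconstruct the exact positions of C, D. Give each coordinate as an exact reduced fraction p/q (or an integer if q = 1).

C = (22, 28)
D = (26, 30)

1. C_x = 22  [C is the reflection of E across B]
2. C_y = 28  [C is the reflection of E across B]
   → C = (22, 28)
3. D_x = 26  [BA ∥ DC ∩ AC ∥ BD]
4. D_y = 30  [BA ∥ DC ∩ AC ∥ BD]
   → D = (26, 30)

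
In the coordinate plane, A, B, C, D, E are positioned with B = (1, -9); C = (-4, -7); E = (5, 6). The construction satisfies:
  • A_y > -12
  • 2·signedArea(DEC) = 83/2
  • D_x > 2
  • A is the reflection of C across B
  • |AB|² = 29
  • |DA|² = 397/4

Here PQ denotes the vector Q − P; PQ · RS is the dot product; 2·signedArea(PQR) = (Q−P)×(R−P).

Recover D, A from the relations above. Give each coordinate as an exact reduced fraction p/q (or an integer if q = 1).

A = (6, -11)
D = (3, -3/2)

1. A_x = 6  [A is the reflection of C across B]
2. A_y = -11  [A is the reflection of C across B]
   → A = (6, -11)
3. D_x = 3  [line 13·x + -9·y + -105/2 = 0 ∩ |DA|² = 397/4]
4. D_y = -3/2  [line 13·x + -9·y + -105/2 = 0 ∩ |DA|² = 397/4]
   → D = (3, -3/2)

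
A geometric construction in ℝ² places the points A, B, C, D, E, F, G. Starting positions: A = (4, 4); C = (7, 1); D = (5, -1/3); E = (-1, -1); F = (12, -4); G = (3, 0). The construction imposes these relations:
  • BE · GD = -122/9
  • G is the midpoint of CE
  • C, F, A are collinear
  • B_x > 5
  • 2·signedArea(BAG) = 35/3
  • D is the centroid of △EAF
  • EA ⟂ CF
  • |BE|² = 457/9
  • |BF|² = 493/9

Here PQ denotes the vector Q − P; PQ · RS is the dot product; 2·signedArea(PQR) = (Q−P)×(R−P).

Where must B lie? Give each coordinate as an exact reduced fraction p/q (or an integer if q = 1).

B = (6, 1/3)

1. B_x = 6  [2·signedArea(BAG) = 35/3 ∩ BE · GD = -122/9]
2. B_y = 1/3  [2·signedArea(BAG) = 35/3 ∩ BE · GD = -122/9]
   → B = (6, 1/3)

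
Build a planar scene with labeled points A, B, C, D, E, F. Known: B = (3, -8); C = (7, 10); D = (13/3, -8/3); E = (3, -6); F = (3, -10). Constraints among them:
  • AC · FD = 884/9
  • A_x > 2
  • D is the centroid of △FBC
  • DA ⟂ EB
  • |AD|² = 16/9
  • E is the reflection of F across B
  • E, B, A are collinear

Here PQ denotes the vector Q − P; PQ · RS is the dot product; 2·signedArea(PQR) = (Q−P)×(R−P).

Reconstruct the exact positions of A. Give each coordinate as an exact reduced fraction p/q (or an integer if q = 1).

A = (3, -8/3)

1. A_x = 3  [E, B, A are collinear ∩ DA ⟂ EB]
2. A_y = -8/3  [E, B, A are collinear ∩ DA ⟂ EB]
   → A = (3, -8/3)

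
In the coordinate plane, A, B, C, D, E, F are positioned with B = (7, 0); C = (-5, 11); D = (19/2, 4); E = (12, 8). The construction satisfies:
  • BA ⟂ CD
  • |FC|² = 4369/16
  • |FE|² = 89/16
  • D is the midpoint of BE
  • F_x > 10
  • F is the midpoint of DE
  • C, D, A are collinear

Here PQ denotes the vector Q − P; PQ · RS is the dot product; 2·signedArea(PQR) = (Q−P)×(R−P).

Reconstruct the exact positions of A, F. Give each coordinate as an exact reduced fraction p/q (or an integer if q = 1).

1. A_x = 9373/1037  [C, D, A are collinear ∩ BA ⟂ CD]
2. A_y = 4379/1037  [C, D, A are collinear ∩ BA ⟂ CD]
   → A = (9373/1037, 4379/1037)
3. F_x = 43/4  [F is the midpoint of DE]
4. F_y = 6  [F is the midpoint of DE]
   → F = (43/4, 6)

A = (9373/1037, 4379/1037)
F = (43/4, 6)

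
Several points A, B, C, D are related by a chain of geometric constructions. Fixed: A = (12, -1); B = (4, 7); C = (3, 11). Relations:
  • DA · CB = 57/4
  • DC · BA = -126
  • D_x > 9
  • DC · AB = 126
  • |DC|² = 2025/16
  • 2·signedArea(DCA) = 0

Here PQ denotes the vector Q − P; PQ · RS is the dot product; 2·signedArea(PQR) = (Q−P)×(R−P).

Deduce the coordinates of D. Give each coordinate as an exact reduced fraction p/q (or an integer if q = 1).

D = (39/4, 2)

1. D_x = 39/4  [2·signedArea(DCA) = 0 ∩ DC · AB = 126]
2. D_y = 2  [2·signedArea(DCA) = 0 ∩ DC · AB = 126]
   → D = (39/4, 2)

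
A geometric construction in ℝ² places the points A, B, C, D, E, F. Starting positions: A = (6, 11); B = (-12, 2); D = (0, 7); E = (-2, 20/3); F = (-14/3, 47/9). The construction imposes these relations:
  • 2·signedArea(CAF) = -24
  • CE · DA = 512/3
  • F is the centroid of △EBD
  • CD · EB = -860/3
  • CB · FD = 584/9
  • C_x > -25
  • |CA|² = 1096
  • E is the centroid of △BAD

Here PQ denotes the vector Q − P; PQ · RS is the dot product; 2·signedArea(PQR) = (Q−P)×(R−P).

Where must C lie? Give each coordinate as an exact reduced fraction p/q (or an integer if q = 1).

1. C_x = -24  [CD · EB = -860/3 ∩ 2·signedArea(CAF) = -24]
2. C_y = -3  [CD · EB = -860/3 ∩ 2·signedArea(CAF) = -24]
   → C = (-24, -3)

C = (-24, -3)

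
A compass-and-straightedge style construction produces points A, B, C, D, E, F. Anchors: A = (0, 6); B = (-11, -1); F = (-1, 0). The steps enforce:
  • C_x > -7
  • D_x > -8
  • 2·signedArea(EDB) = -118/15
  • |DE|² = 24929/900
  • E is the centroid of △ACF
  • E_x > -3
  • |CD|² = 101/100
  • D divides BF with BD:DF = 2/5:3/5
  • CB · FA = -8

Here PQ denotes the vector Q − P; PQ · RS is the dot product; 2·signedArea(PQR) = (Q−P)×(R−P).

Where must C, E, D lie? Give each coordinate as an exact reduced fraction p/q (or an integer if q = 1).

1. D_x = -7  [D divides BF with BD:DF = 2/5:3/5]
2. D_y = -3/5  [D divides BF with BD:DF = 2/5:3/5]
   → D = (-7, -3/5)
3. C_x = -6  [line -1·x + -6·y + -9 = 0 ∩ |CD|² = 101/100]
4. C_y = -1/2  [line -1·x + -6·y + -9 = 0 ∩ |CD|² = 101/100]
   → C = (-6, -1/2)
5. E_x = -7/3  [E is the centroid of △ACF]
6. E_y = 11/6  [E is the centroid of △ACF]
   → E = (-7/3, 11/6)

C = (-6, -1/2)
D = (-7, -3/5)
E = (-7/3, 11/6)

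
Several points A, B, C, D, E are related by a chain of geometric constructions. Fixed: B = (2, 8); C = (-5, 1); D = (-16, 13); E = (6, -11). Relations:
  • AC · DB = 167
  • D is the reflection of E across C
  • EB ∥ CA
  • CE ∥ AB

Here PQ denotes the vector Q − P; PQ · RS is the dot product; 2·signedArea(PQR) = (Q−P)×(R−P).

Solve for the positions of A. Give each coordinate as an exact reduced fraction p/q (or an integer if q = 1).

A = (-9, 20)

1. A_x = -9  [CE ∥ AB ∩ EB ∥ CA]
2. A_y = 20  [CE ∥ AB ∩ EB ∥ CA]
   → A = (-9, 20)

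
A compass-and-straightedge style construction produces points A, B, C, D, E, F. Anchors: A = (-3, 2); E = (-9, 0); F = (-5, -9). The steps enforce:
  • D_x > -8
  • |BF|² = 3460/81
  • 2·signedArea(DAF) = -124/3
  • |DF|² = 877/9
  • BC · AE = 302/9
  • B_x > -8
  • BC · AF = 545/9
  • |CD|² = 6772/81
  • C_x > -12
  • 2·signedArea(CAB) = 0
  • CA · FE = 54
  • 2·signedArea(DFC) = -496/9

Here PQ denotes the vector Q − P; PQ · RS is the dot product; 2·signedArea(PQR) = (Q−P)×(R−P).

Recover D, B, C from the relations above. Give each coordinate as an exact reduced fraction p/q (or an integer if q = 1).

B = (-7, -25/9)
C = (-11, -68/9)
D = (-7, 2/3)

1. D_x = -7  [line 11·x + -2·y + 235/3 = 0 ∩ |DF|² = 877/9]
2. D_y = 2/3  [line 11·x + -2·y + 235/3 = 0 ∩ |DF|² = 877/9]
   → D = (-7, 2/3)
3. C_x = -11  [2·signedArea(DFC) = -496/9 ∩ CA · FE = 54]
4. C_y = -68/9  [2·signedArea(DFC) = -496/9 ∩ CA · FE = 54]
   → C = (-11, -68/9)
5. B_x = -7  [BC · AF = 545/9 ∩ 2·signedArea(CAB) = 0]
6. B_y = -25/9  [BC · AF = 545/9 ∩ 2·signedArea(CAB) = 0]
   → B = (-7, -25/9)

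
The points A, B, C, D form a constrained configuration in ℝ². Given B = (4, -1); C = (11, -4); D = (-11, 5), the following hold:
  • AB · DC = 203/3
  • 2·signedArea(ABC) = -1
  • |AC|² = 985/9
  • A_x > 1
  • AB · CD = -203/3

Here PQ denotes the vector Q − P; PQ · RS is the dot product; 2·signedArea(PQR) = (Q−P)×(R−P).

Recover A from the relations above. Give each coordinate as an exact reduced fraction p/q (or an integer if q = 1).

A = (4/3, 0)

1. A_x = 4/3  [2·signedArea(ABC) = -1 ∩ AB · DC = 203/3]
2. A_y = 0  [2·signedArea(ABC) = -1 ∩ AB · DC = 203/3]
   → A = (4/3, 0)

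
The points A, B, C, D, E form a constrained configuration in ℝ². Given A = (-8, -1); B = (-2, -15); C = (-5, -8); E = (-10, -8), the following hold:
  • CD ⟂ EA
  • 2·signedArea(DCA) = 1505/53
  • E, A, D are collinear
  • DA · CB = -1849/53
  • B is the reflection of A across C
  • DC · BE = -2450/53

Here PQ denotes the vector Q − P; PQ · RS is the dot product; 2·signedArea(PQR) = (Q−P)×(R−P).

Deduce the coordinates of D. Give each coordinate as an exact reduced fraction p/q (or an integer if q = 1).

D = (-510/53, -354/53)

1. D_x = -510/53  [E, A, D are collinear ∩ CD ⟂ EA]
2. D_y = -354/53  [E, A, D are collinear ∩ CD ⟂ EA]
   → D = (-510/53, -354/53)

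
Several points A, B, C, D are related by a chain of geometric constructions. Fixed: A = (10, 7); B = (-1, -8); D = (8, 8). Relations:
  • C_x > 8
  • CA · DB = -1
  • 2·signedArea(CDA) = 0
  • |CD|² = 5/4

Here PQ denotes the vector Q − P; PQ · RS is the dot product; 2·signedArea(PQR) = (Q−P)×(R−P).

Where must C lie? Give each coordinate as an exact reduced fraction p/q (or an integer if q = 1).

1. C_x = 9  [2·signedArea(CDA) = 0 ∩ CA · DB = -1]
2. C_y = 15/2  [2·signedArea(CDA) = 0 ∩ CA · DB = -1]
   → C = (9, 15/2)

C = (9, 15/2)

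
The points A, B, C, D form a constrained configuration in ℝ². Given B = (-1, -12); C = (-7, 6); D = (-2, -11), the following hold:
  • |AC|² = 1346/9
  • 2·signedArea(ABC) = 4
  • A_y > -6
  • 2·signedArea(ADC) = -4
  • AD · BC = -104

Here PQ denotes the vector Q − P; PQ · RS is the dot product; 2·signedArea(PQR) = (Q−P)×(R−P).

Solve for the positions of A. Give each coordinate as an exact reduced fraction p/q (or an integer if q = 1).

A = (-10/3, -17/3)

1. A_x = -10/3  [2·signedArea(ADC) = -4 ∩ AD · BC = -104]
2. A_y = -17/3  [2·signedArea(ADC) = -4 ∩ AD · BC = -104]
   → A = (-10/3, -17/3)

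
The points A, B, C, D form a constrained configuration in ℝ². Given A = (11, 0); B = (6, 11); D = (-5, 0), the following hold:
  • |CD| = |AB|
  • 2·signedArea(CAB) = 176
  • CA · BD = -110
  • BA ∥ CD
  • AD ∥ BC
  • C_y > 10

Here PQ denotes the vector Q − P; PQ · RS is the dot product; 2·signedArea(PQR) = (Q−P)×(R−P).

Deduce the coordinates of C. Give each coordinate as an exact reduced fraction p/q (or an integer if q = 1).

C = (-10, 11)

1. C_x = -10  [BA ∥ CD ∩ AD ∥ BC]
2. C_y = 11  [BA ∥ CD ∩ AD ∥ BC]
   → C = (-10, 11)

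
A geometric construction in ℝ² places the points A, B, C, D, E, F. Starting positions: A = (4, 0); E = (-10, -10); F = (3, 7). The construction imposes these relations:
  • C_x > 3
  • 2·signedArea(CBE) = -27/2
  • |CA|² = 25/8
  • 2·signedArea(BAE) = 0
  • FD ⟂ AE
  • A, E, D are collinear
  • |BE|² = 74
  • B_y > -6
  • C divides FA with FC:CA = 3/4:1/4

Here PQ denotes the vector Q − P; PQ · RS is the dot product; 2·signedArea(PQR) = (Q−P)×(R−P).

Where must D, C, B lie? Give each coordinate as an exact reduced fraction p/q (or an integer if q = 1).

1. D_x = 246/37  [A, E, D are collinear ∩ FD ⟂ AE]
2. D_y = 70/37  [A, E, D are collinear ∩ FD ⟂ AE]
   → D = (246/37, 70/37)
3. C_x = 15/4  [C divides FA with FC:CA = 3/4:1/4]
4. C_y = 7/4  [C divides FA with FC:CA = 3/4:1/4]
   → C = (15/4, 7/4)
5. B_x = -3  [2·signedArea(BAE) = 0 ∩ 2·signedArea(CBE) = -27/2]
6. B_y = -5  [2·signedArea(BAE) = 0 ∩ 2·signedArea(CBE) = -27/2]
   → B = (-3, -5)

B = (-3, -5)
C = (15/4, 7/4)
D = (246/37, 70/37)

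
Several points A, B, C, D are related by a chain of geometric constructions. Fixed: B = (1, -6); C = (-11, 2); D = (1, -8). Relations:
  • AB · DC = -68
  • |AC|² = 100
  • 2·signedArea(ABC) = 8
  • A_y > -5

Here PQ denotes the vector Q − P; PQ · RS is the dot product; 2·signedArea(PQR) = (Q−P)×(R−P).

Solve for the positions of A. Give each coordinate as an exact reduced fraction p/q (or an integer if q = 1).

1. A_x = -3  [2·signedArea(ABC) = 8 ∩ AB · DC = -68]
2. A_y = -4  [2·signedArea(ABC) = 8 ∩ AB · DC = -68]
   → A = (-3, -4)

A = (-3, -4)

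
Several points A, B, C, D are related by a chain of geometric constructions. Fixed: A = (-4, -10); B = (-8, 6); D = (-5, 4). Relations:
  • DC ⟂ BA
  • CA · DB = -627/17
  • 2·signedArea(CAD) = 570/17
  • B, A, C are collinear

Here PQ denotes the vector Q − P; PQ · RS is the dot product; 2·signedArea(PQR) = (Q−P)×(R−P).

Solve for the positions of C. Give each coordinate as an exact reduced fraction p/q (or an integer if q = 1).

1. C_x = -125/17  [B, A, C are collinear ∩ DC ⟂ BA]
2. C_y = 58/17  [B, A, C are collinear ∩ DC ⟂ BA]
   → C = (-125/17, 58/17)

C = (-125/17, 58/17)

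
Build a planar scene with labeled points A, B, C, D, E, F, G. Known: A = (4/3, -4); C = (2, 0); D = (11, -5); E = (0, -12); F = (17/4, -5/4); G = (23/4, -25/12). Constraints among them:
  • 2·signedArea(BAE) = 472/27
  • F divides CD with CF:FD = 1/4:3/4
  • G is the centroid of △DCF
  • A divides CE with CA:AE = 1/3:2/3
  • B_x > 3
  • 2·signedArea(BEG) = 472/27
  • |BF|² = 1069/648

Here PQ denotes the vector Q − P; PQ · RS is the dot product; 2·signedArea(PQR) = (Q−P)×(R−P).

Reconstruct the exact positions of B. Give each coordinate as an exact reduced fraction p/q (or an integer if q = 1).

B = (34/9, -22/9)

1. B_x = 34/9  [2·signedArea(BEG) = 472/27 ∩ 2·signedArea(BAE) = 472/27]
2. B_y = -22/9  [2·signedArea(BEG) = 472/27 ∩ 2·signedArea(BAE) = 472/27]
   → B = (34/9, -22/9)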